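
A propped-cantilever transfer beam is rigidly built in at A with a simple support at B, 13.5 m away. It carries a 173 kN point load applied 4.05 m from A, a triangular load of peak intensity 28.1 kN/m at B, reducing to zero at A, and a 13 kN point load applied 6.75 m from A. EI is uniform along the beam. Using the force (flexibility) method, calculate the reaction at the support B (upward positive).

R_B = 129.4 kN

Release the roller at B. Primary structure: cantilever fixed at A.
Primary-structure tip deflection at B by superposition:
  point load 173 at a = 4.05: Pa²(3L − a)/(6EI) = 17239/EI
  triangular load, peak 28.1 at the free end: 11w₀L⁴/(120EI) = 85556/EI
  point load 13 at a = 6.75: Pa²(3L − a)/(6EI) = 3332/EI
  δ_0 = 106127/EI
Flexibility coefficient — unit upward force at B: δ_{BB} = L³/(3EI) = 820.1/EI.
Compatibility at B: δ_0 − R_B·δ_{BB} = 0, so R_B = 106127/820.1 = 129.4 kN.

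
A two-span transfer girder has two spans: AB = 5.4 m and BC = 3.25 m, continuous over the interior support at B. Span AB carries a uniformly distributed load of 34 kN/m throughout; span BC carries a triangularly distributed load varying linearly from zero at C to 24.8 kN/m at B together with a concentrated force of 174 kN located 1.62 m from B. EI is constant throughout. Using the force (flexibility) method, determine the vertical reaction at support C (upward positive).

Take M_B as the redundant. Released structure: two simple spans AB and BC with a hinge at B.
Discontinuity in slope at B on the released structure — sum the simple-span end rotations:
  span AB: UDL 34: wL³/(24EI) = 223.1/EI
  span BC: triangular load, peak 24.8: w₀L³/(45EI) = 18.92/EI
  span BC: point load 174 at a = 1.62: Pab(L + b)/(6LEI) = 115/EI
  relative rotation θ_0 = (223.1 + 133.9)/EI = 357/EI
A unit hogging moment at B produces rotation L₁/(3EI) + L₂/(3EI) = 2.883/EI.
Compatibility: M_B·(L₁+L₂)/(3EI) = θ_0, giving M_B = 123.8 kN·m (hogging).
Span BC, ΣM about C: R_B^{BC}·3.25 = 370.9 + 123.8, so R_B^{BC} = 152.2 kN and R_C = 214.3 − 152.2 = 62.07 kN.

R_C = 62.07 kN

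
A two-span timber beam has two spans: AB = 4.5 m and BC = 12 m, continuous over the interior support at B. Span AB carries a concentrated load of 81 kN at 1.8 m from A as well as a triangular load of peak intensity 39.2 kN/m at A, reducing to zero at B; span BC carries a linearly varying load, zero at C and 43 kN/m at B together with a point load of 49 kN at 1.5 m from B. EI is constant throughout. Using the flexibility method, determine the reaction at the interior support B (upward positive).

R_B = 390.8 kN

Take M_B as the redundant. Released structure: two simple spans AB and BC with a hinge at B.
Rotations at B on the released spans (each span's end-slope, ×1/EI):
  span AB: point load 81 at a = 1.8: Pab(L + a)/(6LEI) = 91.85/EI
  span AB: triangular load, peak 39.2: 7w₀L³/(360EI) = 69.46/EI
  span BC: triangular load, peak 43: w₀L³/(45EI) = 1651/EI
  span BC: point load 49 at a = 1.5: Pab(L + b)/(6LEI) = 241.2/EI
  relative rotation θ_0 = (161.3 + 1892)/EI = 2054/EI
A unit hogging moment at B produces rotation L₁/(3EI) + L₂/(3EI) = 5.5/EI.
Compatibility: M_B·(L₁+L₂)/(3EI) = θ_0, giving M_B = 373.4 kN·m (hogging).
Span AB, ΣM about A with M_B applied at B: R_B^{AB}·4.5 = 278.1 + 373.4, so R_B^{AB} = 144.8 kN and R_A = 169.2 − 144.8 = 24.42 kN.
Span BC, ΣM about C: R_B^{BC}·12 = 2578 + 373.4, so R_B^{BC} = 246 kN and R_C = 307 − 246 = 61.01 kN.
R_B = 144.8 + 246 = 390.8 kN.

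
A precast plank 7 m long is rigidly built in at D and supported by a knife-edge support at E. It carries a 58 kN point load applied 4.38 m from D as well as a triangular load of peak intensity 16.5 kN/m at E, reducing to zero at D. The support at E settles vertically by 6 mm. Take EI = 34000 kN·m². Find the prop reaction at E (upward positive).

Choose R_E as the redundant. The primary structure is the cantilever fixed at D.
Free-end deflection of the primary structure under the applied loading (downward +):
  point load 58 at a = 4.38: Pa²(3L − a)/(6EI) = 3082/EI
  triangular load, peak 16.5 at the free end: 11w₀L⁴/(120EI) = 3632/EI
  δ_0 = 6714/EI
Flexibility coefficient — unit upward force at E: δ_{EE} = L³/(3EI) = 114.3/EI.
With EI = 34000 kN·m²: δ_0 = 0.19746 m and δ_{EE} = 0.003363 m/kN.
Compatibility — the beam at E must follow the support down by 0.006 m: δ_0 − R_E·δ_{EE} = 0.006, so R_E = (0.19746 − 0.006)/0.003363 = 56.94 kN.

R_E = 56.94 kN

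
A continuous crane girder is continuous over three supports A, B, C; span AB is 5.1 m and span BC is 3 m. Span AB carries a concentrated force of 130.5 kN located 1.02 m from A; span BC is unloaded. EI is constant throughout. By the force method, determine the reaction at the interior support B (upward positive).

R_B = 47.4 kN

Take M_B as the redundant. Released structure: two simple spans AB and BC with a hinge at B.
Discontinuity in slope at B on the released structure — sum the simple-span end rotations:
  span AB: point load 130.5 at a = 1.02: Pab(L + a)/(6LEI) = 108.6/EI
  relative rotation θ_0 = (108.6 + 0)/EI = 108.6/EI
A unit hogging moment at B produces rotation L₁/(3EI) + L₂/(3EI) = 2.7/EI.
Slope continuity at B: θ_0 = M_B·2.7/EI, so M_B = 108.6/2.7 = 40.23 kN·m (hogging).
Span AB, ΣM about A with M_B applied at B: R_B^{AB}·5.1 = 133.1 + 40.23, so R_B^{AB} = 33.99 kN and R_A = 130.5 − 33.99 = 96.51 kN.
Span BC, ΣM about C: R_B^{BC}·3 = 0 + 40.23, so R_B^{BC} = 13.41 kN and R_C = 0 − 13.41 = -13.41 kN.
R_B = 33.99 + 13.41 = 47.4 kN.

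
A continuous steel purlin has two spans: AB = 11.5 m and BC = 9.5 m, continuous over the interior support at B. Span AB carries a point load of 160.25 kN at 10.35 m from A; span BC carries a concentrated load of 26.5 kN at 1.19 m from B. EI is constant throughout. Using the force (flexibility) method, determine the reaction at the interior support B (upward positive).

Release continuity at B by inserting a hinge; the redundant is the internal moment M_B. The primary structure is two simply-supported spans AB and BC.
Discontinuity in slope at B on the released structure — sum the simple-span end rotations:
  span AB: point load 160.25 at a = 10.35: Pab(L + a)/(6LEI) = 604/EI
  span BC: point load 26.5 at a = 1.19: Pab(L + b)/(6LEI) = 81.88/EI
  relative rotation θ_0 = (604 + 81.88)/EI = 685.9/EI
A unit hogging moment at B produces rotation L₁/(3EI) + L₂/(3EI) = 7/EI.
Slope continuity at B: θ_0 = M_B·7/EI, so M_B = 685.9/7 = 97.98 kN·m (hogging).
Span AB, ΣM about A with M_B applied at B: R_B^{AB}·11.5 = 1659 + 97.98, so R_B^{AB} = 152.7 kN and R_A = 160.2 − 152.7 = 7.505 kN.
Span BC, ΣM about C: R_B^{BC}·9.5 = 220.2 + 97.98, so R_B^{BC} = 33.49 kN and R_C = 26.5 − 33.49 = -6.995 kN.
R_B = 152.7 + 33.49 = 186.2 kN.

R_B = 186.2 kN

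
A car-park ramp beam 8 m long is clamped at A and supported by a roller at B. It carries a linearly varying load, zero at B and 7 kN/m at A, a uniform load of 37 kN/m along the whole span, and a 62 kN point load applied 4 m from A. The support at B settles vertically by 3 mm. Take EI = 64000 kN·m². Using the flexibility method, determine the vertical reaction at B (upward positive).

R_B = 134.9 kN

Remove the prop at B; the released (primary) structure is a cantilever built in at A.
Primary-structure tip deflection at B by superposition:
  triangular load, peak 7 at the fixed end: w₀L⁴/(30EI) = 955.7/EI
  UDL 37: wL⁴/(8EI) = 18944/EI
  point load 62 at a = 4: Pa²(3L − a)/(6EI) = 3307/EI
  δ_0 = 23206/EI
Tip deflection under a unit load at B: L³/(3EI) = 170.7/EI.
With EI = 64000 kN·m²: δ_0 = 0.3626 m and δ_{BB} = 0.002667 m/kN.
Compatibility — the beam at B must follow the support down by 0.003 m: δ_0 − R_B·δ_{BB} = 0.003, so R_B = (0.3626 − 0.003)/0.002667 = 134.9 kN.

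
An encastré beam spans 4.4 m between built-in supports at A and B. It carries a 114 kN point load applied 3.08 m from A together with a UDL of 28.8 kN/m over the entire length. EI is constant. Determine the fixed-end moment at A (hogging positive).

M_A = 78.06 kN·m

Take the two fixed-end moments M_A, M_B as redundants; the released structure is the simple span AB.
End rotations of the released simple span under the applied load (×1/EI):
  at A: point load 114 at a = 3.08: Pab(L + b)/(6LEI) = 100.4/EI
  at B: point load 114 at a = 3.08: Pab(L + a)/(6LEI) = 131.3/EI
  at A: UDL 28.8: wL³/(24EI) = 102.2/EI
  at B: UDL 28.8: wL³/(24EI) = 102.2/EI
  θ_A0 = 202.6/EI,  θ_B0 = 233.5/EI
Flexibility coefficients: a unit moment at one end gives L/(3EI) there and L/(6EI) at the far end, so f₁₁ = f₂₂ = 1.467/EI and f₁₂ = f₂₁ = 0.7333/EI.
Compatibility — zero rotation at each built-in end:
  1.467 M_A + 0.7333 M_B = 202.6
  0.7333 M_A + 1.467 M_B = 233.5
Solving the pair gives M_A = 78.06 kN·m and M_B = 120.2 kN·m (hogging).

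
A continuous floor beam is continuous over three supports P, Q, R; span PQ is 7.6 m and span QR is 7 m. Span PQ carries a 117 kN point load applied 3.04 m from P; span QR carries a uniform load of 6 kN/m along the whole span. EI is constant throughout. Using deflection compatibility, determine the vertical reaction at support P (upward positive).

Release continuity at Q by inserting a hinge; the redundant is the internal moment M_Q. The primary structure is two simply-supported spans PQ and QR.
Discontinuity in slope at Q on the released structure — sum the simple-span end rotations:
  span PQ: point load 117 at a = 3.04: Pab(L + a)/(6LEI) = 378.4/EI
  span QR: UDL 6: wL³/(24EI) = 85.75/EI
  relative rotation θ_0 = (378.4 + 85.75)/EI = 464.2/EI
A unit hogging moment at Q produces rotation L₁/(3EI) + L₂/(3EI) = 4.867/EI.
Compatibility: M_Q·(L₁+L₂)/(3EI) = θ_0, giving M_Q = 95.38 kN·m (hogging).
Span PQ, ΣM about P with M_Q applied at Q: R_Q^{PQ}·7.6 = 355.7 + 95.38, so R_Q^{PQ} = 59.35 kN and R_P = 117 − 59.35 = 57.65 kN.

R_P = 57.65 kN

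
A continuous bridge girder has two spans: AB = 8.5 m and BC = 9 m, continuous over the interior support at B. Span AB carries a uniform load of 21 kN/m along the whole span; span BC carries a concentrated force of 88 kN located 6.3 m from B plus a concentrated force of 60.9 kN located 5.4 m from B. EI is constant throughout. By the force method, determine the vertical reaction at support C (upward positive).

Release continuity at B by inserting a hinge; the redundant is the internal moment M_B. The primary structure is two simply-supported spans AB and BC.
Rotations at B on the released spans (each span's end-slope, ×1/EI):
  span AB: UDL 21: wL³/(24EI) = 537.4/EI
  span BC: point load 88 at a = 6.3: Pab(L + b)/(6LEI) = 324.3/EI
  span BC: point load 60.9 at a = 5.4: Pab(L + b)/(6LEI) = 276.2/EI
  relative rotation θ_0 = (537.4 + 600.6)/EI = 1138/EI
A unit hogging moment at B produces rotation L₁/(3EI) + L₂/(3EI) = 5.833/EI.
Slope continuity at B: θ_0 = M_B·5.833/EI, so M_B = 1138/5.833 = 195.1 kN·m (hogging).
Span BC, ΣM about C: R_B^{BC}·9 = 456.8 + 195.1, so R_B^{BC} = 72.43 kN and R_C = 148.9 − 72.43 = 76.47 kN.

R_C = 76.47 kN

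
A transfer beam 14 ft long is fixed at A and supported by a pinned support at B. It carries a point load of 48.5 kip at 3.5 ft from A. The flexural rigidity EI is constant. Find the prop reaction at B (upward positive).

R_B = 4.168 kip

Remove the prop at B; the released (primary) structure is a cantilever built in at A.
Downward deflection at the released point B due to the loads:
  point load 48.5 at a = 3.5: Pa²(3L − a)/(6EI) = 3812/EI
Tip deflection under a unit load at B: L³/(3EI) = 914.7/EI.
Compatibility at B: δ_0 − R_B·δ_{BB} = 0, so R_B = 3812/914.7 = 4.168 kip.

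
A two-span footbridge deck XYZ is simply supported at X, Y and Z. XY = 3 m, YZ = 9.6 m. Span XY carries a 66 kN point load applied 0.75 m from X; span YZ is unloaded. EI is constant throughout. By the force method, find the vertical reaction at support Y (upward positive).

Take M_Y as the redundant. Released structure: two simple spans XY and YZ with a hinge at Y.
Discontinuity in slope at Y on the released structure — sum the simple-span end rotations:
  span XY: point load 66 at a = 0.75: Pab(L + a)/(6LEI) = 23.2/EI
  relative rotation θ_0 = (23.2 + 0)/EI = 23.2/EI
A unit hogging moment at Y produces rotation L₁/(3EI) + L₂/(3EI) = 4.2/EI.
Compatibility: M_Y·(L₁+L₂)/(3EI) = θ_0, giving M_Y = 5.525 kN·m (hogging).
Span XY, ΣM about X with M_Y applied at Y: R_Y^{XY}·3 = 49.5 + 5.525, so R_Y^{XY} = 18.34 kN and R_X = 66 − 18.34 = 47.66 kN.
Span YZ, ΣM about Z: R_Y^{YZ}·9.6 = 0 + 5.525, so R_Y^{YZ} = 0.5755 kN and R_Z = 0 − 0.5755 = -0.5755 kN.
R_Y = 18.34 + 0.5755 = 18.92 kN.

R_Y = 18.92 kN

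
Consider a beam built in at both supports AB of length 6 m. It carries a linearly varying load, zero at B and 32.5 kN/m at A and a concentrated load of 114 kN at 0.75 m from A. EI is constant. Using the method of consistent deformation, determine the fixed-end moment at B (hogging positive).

M_B = 48.35 kN·m

Release both end moments; the primary structure is a simply-supported span AB with redundants M_A and M_B.
On the primary (simply-supported) span, the end slopes from the loading are:
  at A: triangular load, peak 32.5: w₀L³/(45EI) = 156/EI
  at B: triangular load, peak 32.5: 7w₀L³/(360EI) = 136.5/EI
  at A: point load 114 at a = 0.75: Pab(L + b)/(6LEI) = 140.3/EI
  at B: point load 114 at a = 0.75: Pab(L + a)/(6LEI) = 84.16/EI
  θ_A0 = 296.3/EI,  θ_B0 = 220.7/EI
Flexibility coefficients: a unit moment at one end gives L/(3EI) there and L/(6EI) at the far end, so f₁₁ = f₂₂ = 2/EI and f₁₂ = f₂₁ = 1/EI.
Compatibility — zero rotation at each built-in end:
  2 M_A + 1 M_B = 296.3
  1 M_A + 2 M_B = 220.7
Solving the pair gives M_A = 124 kN·m and M_B = 48.35 kN·m (hogging).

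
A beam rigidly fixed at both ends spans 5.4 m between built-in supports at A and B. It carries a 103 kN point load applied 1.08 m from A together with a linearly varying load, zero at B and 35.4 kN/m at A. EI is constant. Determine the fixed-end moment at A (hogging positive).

M_A = 122.8 kN·m

Release both end moments; the primary structure is a simply-supported span AB with redundants M_A and M_B.
Simple-span end rotations at A and B under the given loads:
  at A: point load 103 at a = 1.08: Pab(L + b)/(6LEI) = 144.2/EI
  at B: point load 103 at a = 1.08: Pab(L + a)/(6LEI) = 96.11/EI
  at A: triangular load, peak 35.4: w₀L³/(45EI) = 123.9/EI
  at B: triangular load, peak 35.4: 7w₀L³/(360EI) = 108.4/EI
  θ_A0 = 268/EI,  θ_B0 = 204.5/EI
Flexibility coefficients: a unit moment at one end gives L/(3EI) there and L/(6EI) at the far end, so f₁₁ = f₂₂ = 1.8/EI and f₁₂ = f₂₁ = 0.9/EI.
Compatibility — zero rotation at each built-in end:
  1.8 M_A + 0.9 M_B = 268
  0.9 M_A + 1.8 M_B = 204.5
Solving the pair gives M_A = 122.8 kN·m and M_B = 52.21 kN·m (hogging).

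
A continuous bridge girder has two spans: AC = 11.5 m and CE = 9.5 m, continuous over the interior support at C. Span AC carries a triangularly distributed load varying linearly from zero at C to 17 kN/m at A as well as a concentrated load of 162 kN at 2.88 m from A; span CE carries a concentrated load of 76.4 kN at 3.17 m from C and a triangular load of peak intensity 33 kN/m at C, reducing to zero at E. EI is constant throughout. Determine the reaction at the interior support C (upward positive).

Insert a hinge at C; M_C is the redundant, and each span becomes simply supported.
Discontinuity in slope at C on the released structure — sum the simple-span end rotations:
  span AC: triangular load, peak 17: 7w₀L³/(360EI) = 502.7/EI
  span AC: point load 162 at a = 2.88: Pab(L + a)/(6LEI) = 838.2/EI
  span CE: point load 76.4 at a = 3.17: Pab(L + b)/(6LEI) = 425.8/EI
  span CE: triangular load, peak 33: w₀L³/(45EI) = 628.7/EI
  relative rotation θ_0 = (1341 + 1054)/EI = 2395/EI
A unit hogging moment at C produces rotation L₁/(3EI) + L₂/(3EI) = 7/EI.
Slope continuity at C: θ_0 = M_C·7/EI, so M_C = 2395/7 = 342.2 kN·m (hogging).
Span AC, ΣM about A with M_C applied at C: R_C^{AC}·11.5 = 841.3 + 342.2, so R_C^{AC} = 102.9 kN and R_A = 259.8 − 102.9 = 156.8 kN.
Span CE, ΣM about E: R_C^{CE}·9.5 = 1476 + 342.2, so R_C^{CE} = 191.4 kN and R_E = 233.2 − 191.4 = 41.72 kN.
R_C = 102.9 + 191.4 = 294.3 kN.

R_C = 294.3 kN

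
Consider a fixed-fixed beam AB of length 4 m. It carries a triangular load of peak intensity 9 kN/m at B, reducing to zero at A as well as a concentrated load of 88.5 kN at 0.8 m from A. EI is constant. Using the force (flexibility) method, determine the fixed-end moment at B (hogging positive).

M_B = 18.53 kN·m

Release both end moments; the primary structure is a simply-supported span AB with redundants M_A and M_B.
End rotations of the released simple span under the applied load (×1/EI):
  at A: triangular load, peak 9: 7w₀L³/(360EI) = 11.2/EI
  at B: triangular load, peak 9: w₀L³/(45EI) = 12.8/EI
  at A: point load 88.5 at a = 0.8: Pab(L + b)/(6LEI) = 67.97/EI
  at B: point load 88.5 at a = 0.8: Pab(L + a)/(6LEI) = 45.31/EI
  θ_A0 = 79.17/EI,  θ_B0 = 58.11/EI
Flexibility coefficients: a unit moment at one end gives L/(3EI) there and L/(6EI) at the far end, so f₁₁ = f₂₂ = 1.333/EI and f₁₂ = f₂₁ = 0.6667/EI.
Compatibility — zero rotation at each built-in end:
  1.333 M_A + 0.6667 M_B = 79.17
  0.6667 M_A + 1.333 M_B = 58.11
Solving the pair gives M_A = 50.11 kN·m and M_B = 18.53 kN·m (hogging).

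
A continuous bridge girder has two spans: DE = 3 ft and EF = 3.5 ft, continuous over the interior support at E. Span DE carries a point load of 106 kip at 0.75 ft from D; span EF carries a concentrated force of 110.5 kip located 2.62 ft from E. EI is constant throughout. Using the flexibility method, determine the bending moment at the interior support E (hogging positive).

M_E = 41.72 kip·ft

Insert a hinge at E; M_E is the redundant, and each span becomes simply supported.
Discontinuity in slope at E on the released structure — sum the simple-span end rotations:
  span DE: point load 106 at a = 0.75: Pab(L + a)/(6LEI) = 37.27/EI
  span EF: point load 110.5 at a = 2.62: Pab(L + b)/(6LEI) = 53.14/EI
  relative rotation θ_0 = (37.27 + 53.14)/EI = 90.4/EI
A unit hogging moment at E produces rotation L₁/(3EI) + L₂/(3EI) = 2.167/EI.
Slope continuity at E: θ_0 = M_E·2.167/EI, so M_E = 90.4/2.167 = 41.72 kip·ft (hogging).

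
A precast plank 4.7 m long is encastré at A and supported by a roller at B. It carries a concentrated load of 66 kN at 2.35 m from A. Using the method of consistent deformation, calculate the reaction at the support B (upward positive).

R_B = 20.62 kN

Release the roller at B. Primary structure: cantilever fixed at A.
Free-end deflection of the primary structure under the applied loading (downward +):
  point load 66 at a = 2.35: Pa²(3L − a)/(6EI) = 713.8/EI
Tip deflection under a unit load at B: L³/(3EI) = 34.61/EI.
The prop prevents deflection at B: R_B = δ_0/δ_{BB} = 713.8/34.61 = 20.62 kN.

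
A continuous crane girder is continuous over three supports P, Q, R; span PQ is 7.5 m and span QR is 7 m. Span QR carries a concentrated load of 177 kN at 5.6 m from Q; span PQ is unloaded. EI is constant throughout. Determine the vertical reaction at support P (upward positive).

R_P = -7.656 kN

Release continuity at Q by inserting a hinge; the redundant is the internal moment M_Q. The primary structure is two simply-supported spans PQ and QR.
End slopes at the hinge Q, treating each span as simply supported:
  span QR: point load 177 at a = 5.6: Pab(L + b)/(6LEI) = 277.5/EI
  relative rotation θ_0 = (0 + 277.5)/EI = 277.5/EI
A unit hogging moment at Q produces rotation L₁/(3EI) + L₂/(3EI) = 4.833/EI.
Slope continuity at Q: θ_0 = M_Q·4.833/EI, so M_Q = 277.5/4.833 = 57.42 kN·m (hogging).
Span PQ, ΣM about P with M_Q applied at Q: R_Q^{PQ}·7.5 = 0 + 57.42, so R_Q^{PQ} = 7.656 kN and R_P = 0 − 7.656 = -7.656 kN.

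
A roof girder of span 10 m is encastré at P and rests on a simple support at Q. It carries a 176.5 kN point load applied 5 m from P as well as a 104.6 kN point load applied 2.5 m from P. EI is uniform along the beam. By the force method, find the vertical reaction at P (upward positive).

R_P = 217 kN

Release the roller at Q. Primary structure: cantilever fixed at P.
Primary-structure tip deflection at Q by superposition:
  point load 176.5 at a = 5: Pa²(3L − a)/(6EI) = 18385/EI
  point load 104.6 at a = 2.5: Pa²(3L − a)/(6EI) = 2996/EI
  δ_0 = 21382/EI
Tip deflection under a unit load at Q: L³/(3EI) = 333.3/EI.
The prop prevents deflection at Q: R_Q = δ_0/δ_{QQ} = 21382/333.3 = 64.15 kN.
Vertical equilibrium: R_P = ΣP − R_Q = 281.1 − 64.15 = 217 kN.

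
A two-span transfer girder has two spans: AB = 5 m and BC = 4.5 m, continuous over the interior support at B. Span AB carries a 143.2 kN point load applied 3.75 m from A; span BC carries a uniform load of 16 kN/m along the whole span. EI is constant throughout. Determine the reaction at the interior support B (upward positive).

Insert a hinge at B; M_B is the redundant, and each span becomes simply supported.
Discontinuity in slope at B on the released structure — sum the simple-span end rotations:
  span AB: point load 143.2 at a = 3.75: Pab(L + a)/(6LEI) = 195.8/EI
  span BC: UDL 16: wL³/(24EI) = 60.75/EI
  relative rotation θ_0 = (195.8 + 60.75)/EI = 256.5/EI
A unit hogging moment at B produces rotation L₁/(3EI) + L₂/(3EI) = 3.167/EI.
Compatibility: M_B·(L₁+L₂)/(3EI) = θ_0, giving M_B = 81.01 kN·m (hogging).
Span AB, ΣM about A with M_B applied at B: R_B^{AB}·5 = 537 + 81.01, so R_B^{AB} = 123.6 kN and R_A = 143.2 − 123.6 = 19.6 kN.
Span BC, ΣM about C: R_B^{BC}·4.5 = 162 + 81.01, so R_B^{BC} = 54 kN and R_C = 72 − 54 = 18 kN.
R_B = 123.6 + 54 = 177.6 kN.

R_B = 177.6 kN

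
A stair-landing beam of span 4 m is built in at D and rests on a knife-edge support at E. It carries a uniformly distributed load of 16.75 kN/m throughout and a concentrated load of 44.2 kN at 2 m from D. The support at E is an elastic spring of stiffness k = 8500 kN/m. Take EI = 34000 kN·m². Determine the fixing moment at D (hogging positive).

M_D = 91.24 kN·m

Take the reaction at E as the redundant and release it; the primary structure is a cantilever fixed at D.
Downward deflection at the released point E due to the loads:
  UDL 16.75: wL⁴/(8EI) = 536/EI
  point load 44.2 at a = 2: Pa²(3L − a)/(6EI) = 294.7/EI
  δ_0 = 830.7/EI
Flexibility coefficient — unit upward force at E: δ_{EE} = L³/(3EI) = 21.33/EI.
With EI = 34000 kN·m²: δ_0 = 0.024431 m and δ_{EE} = 0.000627 m/kN.
Compatibility — the spring shortens by R_E/k under the reaction it provides: δ_0 − R_E·δ_{EE} = R_E/k. With 1/k = 0.000118 m/kN, R_E = δ_0 / (δ_{EE} + 1/k) = 0.024431 / (0.000627 + 0.000118) = 32.79 kN.
Moment equilibrium about D: M_D = Σ(load moments about D) − R_E·L = 222.4 − 32.79×4 = 91.24 kN·m.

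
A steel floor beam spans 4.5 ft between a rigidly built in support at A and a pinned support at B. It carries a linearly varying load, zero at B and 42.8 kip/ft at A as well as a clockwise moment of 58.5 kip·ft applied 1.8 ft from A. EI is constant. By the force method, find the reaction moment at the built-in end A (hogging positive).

M_A = 60.12 kip·ft

Choose R_B as the redundant. The primary structure is the cantilever fixed at A.
Downward deflection at the released point B due to the loads:
  triangular load, peak 42.8 at the fixed end: w₀L⁴/(30EI) = 585/EI
  clockwise couple 58.5 at a = 1.8: M₀a(2L − a)/(2EI) = 379.1/EI
  δ_0 = 964.1/EI
Tip deflection under a unit load at B: L³/(3EI) = 30.38/EI.
Compatibility at B: δ_0 − R_B·δ_{BB} = 0, so R_B = 964.1/30.38 = 31.74 kip.
Moment equilibrium about A: M_A = Σ(load moments about A) − R_B·L = 202.9 − 31.74×4.5 = 60.12 kip·ft.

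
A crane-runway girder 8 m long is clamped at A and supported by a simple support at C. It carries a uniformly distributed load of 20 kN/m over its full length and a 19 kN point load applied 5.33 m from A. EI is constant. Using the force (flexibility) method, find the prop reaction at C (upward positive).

R_C = 69.84 kN

Take the reaction at C as the redundant and release it; the primary structure is a cantilever fixed at A.
Free-end deflection of the primary structure under the applied loading (downward +):
  UDL 20: wL⁴/(8EI) = 10240/EI
  point load 19 at a = 5.33: Pa²(3L − a)/(6EI) = 1680/EI
  δ_0 = 11920/EI
Flexibility coefficient — unit upward force at C: δ_{CC} = L³/(3EI) = 170.7/EI.
Compatibility at C: δ_0 − R_C·δ_{CC} = 0, so R_C = 11920/170.7 = 69.84 kN.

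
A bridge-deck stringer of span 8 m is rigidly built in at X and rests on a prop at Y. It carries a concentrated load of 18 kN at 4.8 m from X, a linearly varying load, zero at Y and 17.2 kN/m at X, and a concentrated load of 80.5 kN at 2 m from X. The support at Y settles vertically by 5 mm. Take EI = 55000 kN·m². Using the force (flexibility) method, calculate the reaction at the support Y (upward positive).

Choose R_Y as the redundant. The primary structure is the cantilever fixed at X.
Deflection at Y on the released cantilever, summing each load's contribution:
  point load 18 at a = 4.8: Pa²(3L − a)/(6EI) = 1327/EI
  triangular load, peak 17.2 at the fixed end: w₀L⁴/(30EI) = 2348/EI
  point load 80.5 at a = 2: Pa²(3L − a)/(6EI) = 1181/EI
  δ_0 = 4856/EI
Flexibility coefficient — unit upward force at Y: δ_{YY} = L³/(3EI) = 170.7/EI.
With EI = 55000 kN·m²: δ_0 = 0.088294 m and δ_{YY} = 0.003103 m/kN.
Compatibility — the beam at Y must follow the support down by 0.005 m: δ_0 − R_Y·δ_{YY} = 0.005, so R_Y = (0.088294 − 0.005)/0.003103 = 26.84 kN.

R_Y = 26.84 kN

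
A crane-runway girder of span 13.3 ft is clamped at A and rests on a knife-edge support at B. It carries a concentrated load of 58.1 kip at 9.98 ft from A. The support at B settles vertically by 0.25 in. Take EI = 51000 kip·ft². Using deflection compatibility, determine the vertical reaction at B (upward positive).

Choose R_B as the redundant. The primary structure is the cantilever fixed at A.
Deflection at B on the released cantilever, summing each load's contribution:
  point load 58.1 at a = 9.98: Pa²(3L − a)/(6EI) = 28857/EI
Flexibility coefficient — unit upward force at B: δ_{BB} = L³/(3EI) = 784.2/EI.
With EI = 51000 kip·ft²: δ_0 = 0.56582 ft and δ_{BB} = 0.015377 ft/kip.
Compatibility — the beam at B must follow the support down by 0.02083 ft: δ_0 − R_B·δ_{BB} = 0.02083, so R_B = (0.56582 − 0.02083)/0.015377 = 35.44 kip.

R_B = 35.44 kip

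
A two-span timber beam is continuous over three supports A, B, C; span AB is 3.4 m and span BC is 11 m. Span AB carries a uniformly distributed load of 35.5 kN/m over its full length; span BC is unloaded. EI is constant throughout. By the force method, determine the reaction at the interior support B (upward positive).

Take M_B as the redundant. Released structure: two simple spans AB and BC with a hinge at B.
Discontinuity in slope at B on the released structure — sum the simple-span end rotations:
  span AB: UDL 35.5: wL³/(24EI) = 58.14/EI
  relative rotation θ_0 = (58.14 + 0)/EI = 58.14/EI
A unit hogging moment at B produces rotation L₁/(3EI) + L₂/(3EI) = 4.8/EI.
Slope continuity at B: θ_0 = M_B·4.8/EI, so M_B = 58.14/4.8 = 12.11 kN·m (hogging).
Span AB, ΣM about A with M_B applied at B: R_B^{AB}·3.4 = 205.2 + 12.11, so R_B^{AB} = 63.91 kN and R_A = 120.7 − 63.91 = 56.79 kN.
Span BC, ΣM about C: R_B^{BC}·11 = 0 + 12.11, so R_B^{BC} = 1.101 kN and R_C = 0 − 1.101 = -1.101 kN.
R_B = 63.91 + 1.101 = 65.01 kN.

R_B = 65.01 kN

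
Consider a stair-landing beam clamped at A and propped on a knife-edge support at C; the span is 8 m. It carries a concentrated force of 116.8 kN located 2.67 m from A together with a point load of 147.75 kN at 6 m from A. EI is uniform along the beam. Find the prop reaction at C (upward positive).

R_C = 110.8 kN

Choose R_C as the redundant. The primary structure is the cantilever fixed at A.
Primary-structure tip deflection at C by superposition:
  point load 116.8 at a = 2.67: Pa²(3L − a)/(6EI) = 2960/EI
  point load 147.75 at a = 6: Pa²(3L − a)/(6EI) = 15957/EI
  δ_0 = 18917/EI
Tip deflection under a unit load at C: L³/(3EI) = 170.7/EI.
The prop prevents deflection at C: R_C = δ_0/δ_{CC} = 18917/170.7 = 110.8 kN.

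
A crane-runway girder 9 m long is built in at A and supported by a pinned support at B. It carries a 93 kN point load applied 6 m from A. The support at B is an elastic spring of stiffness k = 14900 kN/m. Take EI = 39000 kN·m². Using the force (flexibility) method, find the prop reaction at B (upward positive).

R_B = 47.71 kN

Release the roller at B. Primary structure: cantilever fixed at A.
Primary-structure tip deflection at B by superposition:
  point load 93 at a = 6: Pa²(3L − a)/(6EI) = 11718/EI
Tip deflection under a unit load at B: L³/(3EI) = 243/EI.
With EI = 39000 kN·m²: δ_0 = 0.30046 m and δ_{BB} = 0.006231 m/kN.
Compatibility — the spring shortens by R_B/k under the reaction it provides: δ_0 − R_B·δ_{BB} = R_B/k. With 1/k = 0.000067 m/kN, R_B = δ_0 / (δ_{BB} + 1/k) = 0.30046 / (0.006231 + 0.000067) = 47.71 kN.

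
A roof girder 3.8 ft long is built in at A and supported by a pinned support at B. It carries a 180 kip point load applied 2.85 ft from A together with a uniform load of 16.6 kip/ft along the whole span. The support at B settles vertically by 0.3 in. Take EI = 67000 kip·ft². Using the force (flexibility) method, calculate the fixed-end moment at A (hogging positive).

M_A = 458.1 kip·ft

Choose R_B as the redundant. The primary structure is the cantilever fixed at A.
Deflection at B on the released cantilever, summing each load's contribution:
  point load 180 at a = 2.85: Pa²(3L − a)/(6EI) = 2083/EI
  UDL 16.6: wL⁴/(8EI) = 432.7/EI
  δ_0 = 2516/EI
Flexibility coefficient — unit upward force at B: δ_{BB} = L³/(3EI) = 18.29/EI.
With EI = 67000 kip·ft²: δ_0 = 0.037554 ft and δ_{BB} = 0.000273 ft/kip.
Compatibility — the beam at B must follow the support down by 0.025 ft: δ_0 − R_B·δ_{BB} = 0.025, so R_B = (0.037554 − 0.025)/0.000273 = 45.98 kip.
Moment equilibrium about A: M_A = Σ(load moments about A) − R_B·L = 632.9 − 45.98×3.8 = 458.1 kip·ft.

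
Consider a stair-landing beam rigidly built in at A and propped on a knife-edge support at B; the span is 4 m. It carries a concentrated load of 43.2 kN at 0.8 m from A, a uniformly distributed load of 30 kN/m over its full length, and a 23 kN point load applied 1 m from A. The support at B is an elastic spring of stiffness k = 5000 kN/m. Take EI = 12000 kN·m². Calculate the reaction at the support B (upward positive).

Remove the prop at B; the released (primary) structure is a cantilever built in at A.
Deflection at B on the released cantilever, summing each load's contribution:
  point load 43.2 at a = 0.8: Pa²(3L − a)/(6EI) = 51.61/EI
  UDL 30: wL⁴/(8EI) = 960/EI
  point load 23 at a = 1: Pa²(3L − a)/(6EI) = 42.17/EI
  δ_0 = 1054/EI
Tip deflection under a unit load at B: L³/(3EI) = 21.33/EI.
With EI = 12000 kN·m²: δ_0 = 0.087815 m and δ_{BB} = 0.001778 m/kN.
Compatibility — the spring shortens by R_B/k under the reaction it provides: δ_0 − R_B·δ_{BB} = R_B/k. With 1/k = 0.0002 m/kN, R_B = δ_0 / (δ_{BB} + 1/k) = 0.087815 / (0.001778 + 0.0002) = 44.4 kN.

R_B = 44.4 kN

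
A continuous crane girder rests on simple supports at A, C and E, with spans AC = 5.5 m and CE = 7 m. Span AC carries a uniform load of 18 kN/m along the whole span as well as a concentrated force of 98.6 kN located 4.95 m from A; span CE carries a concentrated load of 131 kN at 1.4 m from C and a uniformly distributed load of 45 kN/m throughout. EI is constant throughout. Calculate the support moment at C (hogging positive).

Take M_C as the redundant. Released structure: two simple spans AC and CE with a hinge at C.
End slopes at the hinge C, treating each span as simply supported:
  span AC: UDL 18: wL³/(24EI) = 124.8/EI
  span AC: point load 98.6 at a = 4.95: Pab(L + a)/(6LEI) = 85.01/EI
  span CE: point load 131 at a = 1.4: Pab(L + b)/(6LEI) = 308.1/EI
  span CE: UDL 45: wL³/(24EI) = 643.1/EI
  relative rotation θ_0 = (209.8 + 951.2)/EI = 1161/EI
A unit hogging moment at C produces rotation L₁/(3EI) + L₂/(3EI) = 4.167/EI.
Compatibility: M_C·(L₁+L₂)/(3EI) = θ_0, giving M_C = 278.6 kN·m (hogging).

M_C = 278.6 kN·m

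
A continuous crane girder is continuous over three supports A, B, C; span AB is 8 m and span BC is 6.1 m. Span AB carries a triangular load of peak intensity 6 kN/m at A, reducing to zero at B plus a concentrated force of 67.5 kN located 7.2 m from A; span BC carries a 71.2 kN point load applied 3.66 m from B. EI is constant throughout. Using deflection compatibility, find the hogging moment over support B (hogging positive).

Release continuity at B by inserting a hinge; the redundant is the internal moment M_B. The primary structure is two simply-supported spans AB and BC.
Discontinuity in slope at B on the released structure — sum the simple-span end rotations:
  span AB: triangular load, peak 6: 7w₀L³/(360EI) = 59.73/EI
  span AB: point load 67.5 at a = 7.2: Pab(L + a)/(6LEI) = 123.1/EI
  span BC: point load 71.2 at a = 3.66: Pab(L + b)/(6LEI) = 148.4/EI
  relative rotation θ_0 = (182.9 + 148.4)/EI = 331.2/EI
A unit hogging moment at B produces rotation L₁/(3EI) + L₂/(3EI) = 4.7/EI.
Slope continuity at B: θ_0 = M_B·4.7/EI, so M_B = 331.2/4.7 = 70.47 kN·m (hogging).

M_B = 70.47 kN·m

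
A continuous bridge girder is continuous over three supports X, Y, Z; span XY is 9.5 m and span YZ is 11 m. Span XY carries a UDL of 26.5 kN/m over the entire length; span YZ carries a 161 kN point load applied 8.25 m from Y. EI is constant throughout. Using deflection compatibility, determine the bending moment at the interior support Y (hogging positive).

M_Y = 249.9 kN·m

Release continuity at Y by inserting a hinge; the redundant is the internal moment M_Y. The primary structure is two simply-supported spans XY and YZ.
Rotations at Y on the released spans (each span's end-slope, ×1/EI):
  span XY: UDL 26.5: wL³/(24EI) = 946.7/EI
  span YZ: point load 161 at a = 8.25: Pab(L + b)/(6LEI) = 761/EI
  relative rotation θ_0 = (946.7 + 761)/EI = 1708/EI
A unit hogging moment at Y produces rotation L₁/(3EI) + L₂/(3EI) = 6.833/EI.
Slope continuity at Y: θ_0 = M_Y·6.833/EI, so M_Y = 1708/6.833 = 249.9 kN·m (hogging).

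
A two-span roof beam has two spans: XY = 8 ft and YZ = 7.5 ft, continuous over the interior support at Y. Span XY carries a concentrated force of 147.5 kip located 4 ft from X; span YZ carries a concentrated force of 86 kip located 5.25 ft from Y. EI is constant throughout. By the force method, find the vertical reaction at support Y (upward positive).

Insert a hinge at Y; M_Y is the redundant, and each span becomes simply supported.
End slopes at the hinge Y, treating each span as simply supported:
  span XY: point load 147.5 at a = 4: Pab(L + a)/(6LEI) = 590/EI
  span YZ: point load 86 at a = 5.25: Pab(L + b)/(6LEI) = 220.1/EI
  relative rotation θ_0 = (590 + 220.1)/EI = 810.1/EI
A unit hogging moment at Y produces rotation L₁/(3EI) + L₂/(3EI) = 5.167/EI.
Slope continuity at Y: θ_0 = M_Y·5.167/EI, so M_Y = 810.1/5.167 = 156.8 kip·ft (hogging).
Span XY, ΣM about X with M_Y applied at Y: R_Y^{XY}·8 = 590 + 156.8, so R_Y^{XY} = 93.35 kip and R_X = 147.5 − 93.35 = 54.15 kip.
Span YZ, ΣM about Z: R_Y^{YZ}·7.5 = 193.5 + 156.8, so R_Y^{YZ} = 46.71 kip and R_Z = 86 − 46.71 = 39.29 kip.
R_Y = 93.35 + 46.71 = 140.1 kip.

R_Y = 140.1 kip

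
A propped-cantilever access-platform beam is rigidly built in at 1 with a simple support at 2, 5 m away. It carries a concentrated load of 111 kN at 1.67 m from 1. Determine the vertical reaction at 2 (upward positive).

R_2 = 16.51 kN

Take the reaction at 2 as the redundant and release it; the primary structure is a cantilever fixed at 1.
Primary-structure tip deflection at 2 by superposition:
  point load 111 at a = 1.67: Pa²(3L − a)/(6EI) = 687.8/EI
Flexibility coefficient — unit upward force at 2: δ_{22} = L³/(3EI) = 41.67/EI.
The prop prevents deflection at 2: R_2 = δ_0/δ_{22} = 687.8/41.67 = 16.51 kN.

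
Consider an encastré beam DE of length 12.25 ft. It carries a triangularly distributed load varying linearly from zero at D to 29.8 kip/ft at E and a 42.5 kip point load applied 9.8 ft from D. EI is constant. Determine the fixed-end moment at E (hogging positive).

M_E = 290.2 kip·ft

Take the two fixed-end moments M_D, M_E as redundants; the released structure is the simple span DE.
Simple-span end rotations at D and E under the given loads:
  at D: triangular load, peak 29.8: 7w₀L³/(360EI) = 1065/EI
  at E: triangular load, peak 29.8: w₀L³/(45EI) = 1217/EI
  at D: point load 42.5 at a = 9.8: Pab(L + b)/(6LEI) = 204.1/EI
  at E: point load 42.5 at a = 9.8: Pab(L + a)/(6LEI) = 306.1/EI
  θ_D0 = 1269/EI,  θ_E0 = 1523/EI
Flexibility coefficients: a unit moment at one end gives L/(3EI) there and L/(6EI) at the far end, so f₁₁ = f₂₂ = 4.083/EI and f₁₂ = f₂₁ = 2.042/EI.
Compatibility — zero rotation at each built-in end:
  4.083 M_D + 2.042 M_E = 1269
  2.042 M_D + 4.083 M_E = 1523
Solving the pair gives M_D = 165.7 kip·ft and M_E = 290.2 kip·ft (hogging).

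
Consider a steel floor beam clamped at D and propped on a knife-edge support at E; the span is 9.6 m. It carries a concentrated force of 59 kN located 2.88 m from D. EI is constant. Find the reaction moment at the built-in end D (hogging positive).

M_D = 101.1 kN·m

Take the reaction at E as the redundant and release it; the primary structure is a cantilever fixed at D.
Downward deflection at the released point E due to the loads:
  point load 59 at a = 2.88: Pa²(3L − a)/(6EI) = 2114/EI
Flexibility coefficient — unit upward force at E: δ_{EE} = L³/(3EI) = 294.9/EI.
The prop prevents deflection at E: R_E = δ_0/δ_{EE} = 2114/294.9 = 7.168 kN.
Moment equilibrium about D: M_D = Σ(load moments about D) − R_E·L = 169.9 − 7.168×9.6 = 101.1 kN·m.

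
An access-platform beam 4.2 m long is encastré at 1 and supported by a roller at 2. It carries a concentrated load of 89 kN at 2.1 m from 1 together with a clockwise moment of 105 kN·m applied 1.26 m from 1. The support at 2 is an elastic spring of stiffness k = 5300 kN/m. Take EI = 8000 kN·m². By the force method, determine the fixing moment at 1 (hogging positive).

Take the reaction at 2 as the redundant and release it; the primary structure is a cantilever fixed at 1.
Free-end deflection of the primary structure under the applied loading (downward +):
  point load 89 at a = 2.1: Pa²(3L − a)/(6EI) = 686.9/EI
  clockwise couple 105 at a = 1.26: M₀a(2L − a)/(2EI) = 472.3/EI
  δ_0 = 1159/EI
Tip deflection under a unit load at 2: L³/(3EI) = 24.7/EI.
With EI = 8000 kN·m²: δ_0 = 0.1449 m and δ_{22} = 0.003087 m/kN.
Compatibility — the spring shortens by R_2/k under the reaction it provides: δ_0 − R_2·δ_{22} = R_2/k. With 1/k = 0.000189 m/kN, R_2 = δ_0 / (δ_{22} + 1/k) = 0.1449 / (0.003087 + 0.000189) = 44.23 kN.
Moment equilibrium about 1: M_1 = Σ(load moments about 1) − R_2·L = 291.9 − 44.23×4.2 = 106.1 kN·m.

M_1 = 106.1 kN·m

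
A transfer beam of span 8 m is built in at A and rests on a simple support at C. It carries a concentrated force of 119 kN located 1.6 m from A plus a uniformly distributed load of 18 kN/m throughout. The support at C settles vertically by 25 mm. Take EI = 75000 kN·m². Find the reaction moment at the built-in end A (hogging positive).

Choose R_C as the redundant. The primary structure is the cantilever fixed at A.
Deflection at C on the released cantilever, summing each load's contribution:
  point load 119 at a = 1.6: Pa²(3L − a)/(6EI) = 1137/EI
  UDL 18: wL⁴/(8EI) = 9216/EI
  δ_0 = 10353/EI
Flexibility coefficient — unit upward force at C: δ_{CC} = L³/(3EI) = 170.7/EI.
With EI = 75000 kN·m²: δ_0 = 0.13804 m and δ_{CC} = 0.002276 m/kN.
Compatibility — the beam at C must follow the support down by 0.025 m: δ_0 − R_C·δ_{CC} = 0.025, so R_C = (0.13804 − 0.025)/0.002276 = 49.68 kN.
Moment equilibrium about A: M_A = Σ(load moments about A) − R_C·L = 766.4 − 49.68×8 = 369 kN·m.

M_A = 369 kN·m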